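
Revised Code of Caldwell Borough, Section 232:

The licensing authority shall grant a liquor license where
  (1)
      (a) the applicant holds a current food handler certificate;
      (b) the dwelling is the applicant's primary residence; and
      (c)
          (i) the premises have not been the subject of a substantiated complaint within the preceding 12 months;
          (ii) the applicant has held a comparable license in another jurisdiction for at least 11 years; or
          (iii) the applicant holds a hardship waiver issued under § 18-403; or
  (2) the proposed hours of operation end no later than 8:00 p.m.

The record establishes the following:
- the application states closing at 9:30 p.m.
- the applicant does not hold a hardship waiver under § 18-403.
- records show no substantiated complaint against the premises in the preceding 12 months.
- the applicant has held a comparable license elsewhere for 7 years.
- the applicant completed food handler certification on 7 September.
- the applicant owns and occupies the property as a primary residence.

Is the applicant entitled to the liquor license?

(a) food handler cert. — satisfied.
(b) primary residence — holds.
(i) no complaint in 12 mo. — holds.
(ii) prior license ≥ 11 yr — fails.
(iii) hardship waiver — fails.
(c) = T OR F OR F = true.
(1): T AND T AND T → true.
(2) closes by 8 p.m. — fails.
Overall = T OR F = true.

Yes — granted.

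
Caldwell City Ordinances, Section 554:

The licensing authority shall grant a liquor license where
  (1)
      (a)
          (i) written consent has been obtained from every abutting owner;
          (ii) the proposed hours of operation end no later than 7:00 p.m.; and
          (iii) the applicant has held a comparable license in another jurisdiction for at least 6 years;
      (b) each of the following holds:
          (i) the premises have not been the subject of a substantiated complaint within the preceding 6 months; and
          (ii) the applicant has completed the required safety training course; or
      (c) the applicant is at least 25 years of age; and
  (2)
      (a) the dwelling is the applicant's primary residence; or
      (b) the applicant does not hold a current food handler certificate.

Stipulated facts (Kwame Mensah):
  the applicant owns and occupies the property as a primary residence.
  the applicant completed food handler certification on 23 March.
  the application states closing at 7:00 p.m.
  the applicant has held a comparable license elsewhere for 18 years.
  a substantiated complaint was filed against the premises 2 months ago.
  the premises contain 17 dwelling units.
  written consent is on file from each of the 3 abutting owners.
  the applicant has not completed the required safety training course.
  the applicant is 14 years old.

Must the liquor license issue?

(i) all abutters consent — holds.
(ii) closes by 7 p.m. — satisfied.
(iii) prior license ≥ 6 yr — met.
(a) = T AND T AND T = true.
(i) no complaint in 6 mo. — not met.
(ii) safety training — not met.
So (b) is not satisfied (F AND F).
(c) age ≥ 25 — not satisfied.
So (1) is satisfied (T OR F OR F).
(a) primary residence — satisfied.
(b) not (food handler cert.) — not satisfied.
(2) = T OR F = true.
So Overall is satisfied (T AND T).

Yes — granted.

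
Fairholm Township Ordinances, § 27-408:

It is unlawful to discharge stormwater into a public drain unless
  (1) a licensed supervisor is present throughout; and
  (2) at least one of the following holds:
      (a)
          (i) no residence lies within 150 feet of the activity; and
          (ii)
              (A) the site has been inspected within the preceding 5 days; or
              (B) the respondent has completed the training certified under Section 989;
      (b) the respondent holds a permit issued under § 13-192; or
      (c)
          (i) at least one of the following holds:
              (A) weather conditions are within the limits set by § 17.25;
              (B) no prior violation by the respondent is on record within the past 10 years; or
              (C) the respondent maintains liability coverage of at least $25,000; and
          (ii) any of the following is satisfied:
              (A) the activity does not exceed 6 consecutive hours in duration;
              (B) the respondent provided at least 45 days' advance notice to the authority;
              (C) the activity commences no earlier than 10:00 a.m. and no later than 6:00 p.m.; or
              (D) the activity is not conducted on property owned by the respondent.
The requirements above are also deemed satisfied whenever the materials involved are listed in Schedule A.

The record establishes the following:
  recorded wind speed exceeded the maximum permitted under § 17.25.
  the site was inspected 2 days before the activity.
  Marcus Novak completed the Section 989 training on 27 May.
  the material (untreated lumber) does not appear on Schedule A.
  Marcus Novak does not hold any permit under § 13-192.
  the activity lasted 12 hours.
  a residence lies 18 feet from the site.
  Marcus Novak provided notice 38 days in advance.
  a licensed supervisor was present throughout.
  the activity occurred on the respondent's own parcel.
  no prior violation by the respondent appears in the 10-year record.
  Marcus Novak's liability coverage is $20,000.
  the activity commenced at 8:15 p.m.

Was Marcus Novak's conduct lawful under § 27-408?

(1) supervisor present — met.
(i) no residence in 150 ft — not met.
(A) site inspected — satisfied.
(B) training certified — met.
(ii): T OR T → true.
So (a) is not satisfied (F AND T).
(b) holds permit — not satisfied.
(A) weather ok — not met.
(B) no prior violation — met.
(C) coverage ≥ $25,000 — not satisfied.
(i): F OR T OR F → true.
(A) ≤ 6 hrs duration — not satisfied.
(B) ≥45 days' notice — fails.
(C) start within hours — not met.
(D) not (own property) — not satisfied.
(ii): F OR F OR F OR F → false.
(c) = T AND F = false.
(2) = F OR F OR F = false.
Overall: T AND F → false.
Exception (Schedule A material) — not satisfied.
Result: main false OR exception false → false.

No — unlawful.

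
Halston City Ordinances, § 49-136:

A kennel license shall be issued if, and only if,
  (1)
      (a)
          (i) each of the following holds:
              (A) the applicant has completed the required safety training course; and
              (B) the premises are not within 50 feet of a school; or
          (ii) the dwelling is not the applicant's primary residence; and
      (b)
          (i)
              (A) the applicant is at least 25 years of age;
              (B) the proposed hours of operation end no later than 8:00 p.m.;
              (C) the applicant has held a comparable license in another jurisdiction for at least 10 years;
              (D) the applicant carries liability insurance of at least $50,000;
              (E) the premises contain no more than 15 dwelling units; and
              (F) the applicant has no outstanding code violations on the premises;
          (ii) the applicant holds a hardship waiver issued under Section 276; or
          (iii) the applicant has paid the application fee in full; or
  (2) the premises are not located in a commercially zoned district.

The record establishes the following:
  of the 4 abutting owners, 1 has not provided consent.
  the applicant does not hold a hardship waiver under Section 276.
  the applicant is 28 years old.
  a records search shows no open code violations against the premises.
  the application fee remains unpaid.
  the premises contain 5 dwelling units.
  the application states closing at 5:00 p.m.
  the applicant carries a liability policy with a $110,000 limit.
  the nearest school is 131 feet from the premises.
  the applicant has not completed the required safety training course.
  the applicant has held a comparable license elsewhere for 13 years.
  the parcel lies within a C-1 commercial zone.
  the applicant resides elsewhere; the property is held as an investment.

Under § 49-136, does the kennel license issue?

(A) safety training — fails.
(B) ≥50 ft from school — holds.
So (i) is not satisfied (F AND T).
(ii) not (primary residence) — met.
So (a) is satisfied (F OR T).
(A) age ≥ 25 — satisfied.
(B) closes by 8 p.m. — holds.
(C) prior license ≥ 10 yr — met.
(D) insurance ≥ $50,000 — holds.
(E) ≤ 15 units — holds.
(F) no code violations — met.
(i) = T AND T AND T AND T AND T AND T = true.
(ii) hardship waiver — not satisfied.
(iii) fee paid — not met.
So (b) is satisfied (T OR F OR F).
So (1) is satisfied (T AND T).
(2) not (commercially zoned) — not met.
Overall: T OR F → true.

Yes — granted.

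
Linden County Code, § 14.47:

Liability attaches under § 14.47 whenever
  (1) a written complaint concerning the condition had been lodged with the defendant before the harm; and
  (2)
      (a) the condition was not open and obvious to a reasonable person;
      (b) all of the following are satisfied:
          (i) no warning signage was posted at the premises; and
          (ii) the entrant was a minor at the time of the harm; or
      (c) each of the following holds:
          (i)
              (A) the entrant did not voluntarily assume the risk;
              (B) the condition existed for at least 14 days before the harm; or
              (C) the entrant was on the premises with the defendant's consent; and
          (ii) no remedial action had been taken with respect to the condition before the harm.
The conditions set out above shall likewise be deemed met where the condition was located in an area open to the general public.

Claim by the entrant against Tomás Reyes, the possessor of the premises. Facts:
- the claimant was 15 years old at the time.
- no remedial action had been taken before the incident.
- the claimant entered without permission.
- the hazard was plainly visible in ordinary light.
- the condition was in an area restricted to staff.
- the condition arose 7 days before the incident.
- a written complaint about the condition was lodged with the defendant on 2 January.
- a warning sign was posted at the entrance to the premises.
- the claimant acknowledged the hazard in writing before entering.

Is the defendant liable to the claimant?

No — not liable.

(1) complaint lodged — holds.
(a) not open/obvious — fails.
(i) no signage posted — fails.
(ii) entrant a minor — met.
So (b) is not satisfied (F AND T).
(A) no assumed risk — not met.
(B) condition ≥14 days old — not met.
(C) consent to enter — fails.
So (i) is not satisfied (F OR F OR F).
(ii) no remedial action — met.
(c) = F AND T = false.
(2): F OR F OR F → false.
So Overall is not satisfied (T AND F).
Exception (public area) — not satisfied.
Result: main false OR exception false → false.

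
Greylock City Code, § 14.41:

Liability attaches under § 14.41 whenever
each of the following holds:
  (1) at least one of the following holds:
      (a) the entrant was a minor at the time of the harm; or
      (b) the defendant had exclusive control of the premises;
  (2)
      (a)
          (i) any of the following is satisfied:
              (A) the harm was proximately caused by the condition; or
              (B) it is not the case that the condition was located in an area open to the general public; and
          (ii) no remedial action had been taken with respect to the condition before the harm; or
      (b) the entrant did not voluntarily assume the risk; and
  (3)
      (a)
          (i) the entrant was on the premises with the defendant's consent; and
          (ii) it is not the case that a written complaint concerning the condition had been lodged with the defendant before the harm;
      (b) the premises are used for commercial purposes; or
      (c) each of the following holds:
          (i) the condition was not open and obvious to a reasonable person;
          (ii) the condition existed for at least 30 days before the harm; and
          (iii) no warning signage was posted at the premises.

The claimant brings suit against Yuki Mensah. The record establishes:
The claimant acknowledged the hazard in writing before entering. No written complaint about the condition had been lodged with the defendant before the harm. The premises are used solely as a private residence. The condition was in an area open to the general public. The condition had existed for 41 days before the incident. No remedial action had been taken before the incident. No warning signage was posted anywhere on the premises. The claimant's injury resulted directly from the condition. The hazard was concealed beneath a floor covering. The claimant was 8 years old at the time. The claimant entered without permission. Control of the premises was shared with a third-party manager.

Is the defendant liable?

(a) entrant a minor — holds.
(b) exclusive control — not satisfied.
So (1) is satisfied (T OR F).
(A) proximate cause — holds.
(B) not (public area) — not satisfied.
So (i) is satisfied (T OR F).
(ii) no remedial action — holds.
(a): T AND T → true.
(b) no assumed risk — fails.
(2) = T OR F = true.
(i) consent to enter — not satisfied.
(ii) not (complaint lodged) — met.
(a): F AND T → false.
(b) commercial use — fails.
(i) not open/obvious — holds.
(ii) condition ≥30 days old — satisfied.
(iii) no signage posted — holds.
(c) = T AND T AND T = true.
(3): F OR F OR T → true.
Overall: T AND T AND T → true.

Yes — liable.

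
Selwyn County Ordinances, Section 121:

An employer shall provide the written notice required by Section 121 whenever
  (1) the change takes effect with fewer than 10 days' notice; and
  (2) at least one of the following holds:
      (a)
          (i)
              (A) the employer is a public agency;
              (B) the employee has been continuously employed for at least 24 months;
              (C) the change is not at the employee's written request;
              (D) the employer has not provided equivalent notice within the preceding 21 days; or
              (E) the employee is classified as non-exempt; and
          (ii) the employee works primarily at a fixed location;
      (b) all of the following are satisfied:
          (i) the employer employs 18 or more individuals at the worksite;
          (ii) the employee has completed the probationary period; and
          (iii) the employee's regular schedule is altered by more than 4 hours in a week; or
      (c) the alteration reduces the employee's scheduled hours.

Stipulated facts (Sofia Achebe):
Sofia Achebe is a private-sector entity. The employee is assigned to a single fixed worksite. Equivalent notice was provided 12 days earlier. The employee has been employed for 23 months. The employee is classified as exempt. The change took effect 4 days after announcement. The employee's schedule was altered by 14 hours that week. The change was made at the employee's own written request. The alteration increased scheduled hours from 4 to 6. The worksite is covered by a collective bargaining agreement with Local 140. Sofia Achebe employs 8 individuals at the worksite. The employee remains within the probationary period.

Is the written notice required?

No — not required.

(1) < 10 days' notice — holds.
(A) public agency — not met.
(B) tenure ≥ 24 mo. — not met.
(C) not employee-requested — not satisfied.
(D) no recent notice — fails.
(E) non-exempt — not satisfied.
So (i) is not satisfied (F OR F OR F OR F OR F).
(ii) fixed location — satisfied.
(a) = F AND T = false.
(i) ≥ 18 at site — not satisfied.
(ii) past probation — not satisfied.
(iii) schedule shift > 4h — met.
(b) = F AND F AND T = false.
(c) hours reduced — fails.
So (2) is not satisfied (F OR F OR F).
Overall = T AND F = false.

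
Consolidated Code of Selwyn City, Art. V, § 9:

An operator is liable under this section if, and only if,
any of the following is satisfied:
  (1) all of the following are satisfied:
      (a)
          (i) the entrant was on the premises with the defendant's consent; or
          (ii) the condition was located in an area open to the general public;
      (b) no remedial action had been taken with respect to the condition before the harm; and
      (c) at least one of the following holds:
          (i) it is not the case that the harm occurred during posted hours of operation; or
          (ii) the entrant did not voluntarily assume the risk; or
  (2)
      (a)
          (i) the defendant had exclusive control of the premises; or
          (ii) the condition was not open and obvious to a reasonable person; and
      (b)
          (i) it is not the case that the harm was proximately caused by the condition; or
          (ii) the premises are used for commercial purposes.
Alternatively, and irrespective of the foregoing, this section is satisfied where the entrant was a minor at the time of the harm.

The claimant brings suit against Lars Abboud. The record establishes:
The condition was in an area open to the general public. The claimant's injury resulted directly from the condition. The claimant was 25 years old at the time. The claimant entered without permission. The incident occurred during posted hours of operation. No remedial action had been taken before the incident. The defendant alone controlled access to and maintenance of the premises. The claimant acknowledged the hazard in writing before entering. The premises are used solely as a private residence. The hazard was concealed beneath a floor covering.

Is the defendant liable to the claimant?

(i) consent to enter — fails.
(ii) public area — holds.
(a) = F OR T = true.
(b) no remedial action — holds.
(i) not (during posted hours) — fails.
(ii) no assumed risk — not met.
(c) = F OR F = false.
(1): T AND T AND F → false.
(i) exclusive control — holds.
(ii) not open/obvious — holds.
(a): T OR T → true.
(i) not (proximate cause) — not met.
(ii) commercial use — not satisfied.
(b): F OR F → false.
(2): T AND F → false.
Overall: F OR F → false.
Exception (entrant a minor) — not satisfied.
Result: main false OR exception false → false.

No — not liable.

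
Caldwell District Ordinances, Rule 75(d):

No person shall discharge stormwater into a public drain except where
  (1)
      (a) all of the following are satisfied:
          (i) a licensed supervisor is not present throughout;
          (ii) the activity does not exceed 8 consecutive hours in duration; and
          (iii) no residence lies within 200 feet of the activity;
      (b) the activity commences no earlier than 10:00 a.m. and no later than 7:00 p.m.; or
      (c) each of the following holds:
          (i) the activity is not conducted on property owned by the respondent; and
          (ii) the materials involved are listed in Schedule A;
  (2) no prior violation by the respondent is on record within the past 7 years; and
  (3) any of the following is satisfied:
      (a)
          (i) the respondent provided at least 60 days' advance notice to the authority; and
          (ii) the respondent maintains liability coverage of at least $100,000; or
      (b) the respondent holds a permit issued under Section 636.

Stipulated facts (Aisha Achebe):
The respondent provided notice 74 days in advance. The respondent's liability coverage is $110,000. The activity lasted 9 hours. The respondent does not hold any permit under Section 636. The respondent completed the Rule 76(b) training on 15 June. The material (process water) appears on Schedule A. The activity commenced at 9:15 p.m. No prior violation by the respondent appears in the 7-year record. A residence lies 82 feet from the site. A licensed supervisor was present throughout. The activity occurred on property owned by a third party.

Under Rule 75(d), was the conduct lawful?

Yes — lawful.

(i) not (supervisor present) — not met.
(ii) ≤ 8 hrs duration — fails.
(iii) no residence in 200 ft — not met.
(a) = F AND F AND F = false.
(b) start within hours — fails.
(i) not (own property) — satisfied.
(ii) Schedule A material — met.
(c): T AND T → true.
(1) = F OR F OR T = true.
(2) no prior violation — holds.
(i) ≥60 days' notice — met.
(ii) coverage ≥ $100,000 — met.
(a) = T AND T = true.
(b) holds permit — fails.
So (3) is satisfied (T OR F).
Overall: T AND T AND T → true.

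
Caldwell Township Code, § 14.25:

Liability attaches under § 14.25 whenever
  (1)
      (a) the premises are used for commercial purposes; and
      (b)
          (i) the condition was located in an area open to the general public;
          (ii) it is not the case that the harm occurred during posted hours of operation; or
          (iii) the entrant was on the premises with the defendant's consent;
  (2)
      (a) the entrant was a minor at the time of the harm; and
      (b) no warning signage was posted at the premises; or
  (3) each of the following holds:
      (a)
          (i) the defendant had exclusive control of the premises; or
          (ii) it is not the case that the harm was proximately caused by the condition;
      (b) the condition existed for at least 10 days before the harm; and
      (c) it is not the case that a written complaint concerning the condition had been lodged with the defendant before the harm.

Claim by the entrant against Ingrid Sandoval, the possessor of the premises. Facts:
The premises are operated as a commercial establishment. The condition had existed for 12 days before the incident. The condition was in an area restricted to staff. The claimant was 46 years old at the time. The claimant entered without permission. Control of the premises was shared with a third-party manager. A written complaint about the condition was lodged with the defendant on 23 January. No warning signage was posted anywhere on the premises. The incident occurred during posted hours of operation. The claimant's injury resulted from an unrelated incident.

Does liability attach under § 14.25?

No — not liable.

(a) commercial use — holds.
(i) public area — not satisfied.
(ii) not (during posted hours) — not met.
(iii) consent to enter — not met.
(b): F OR F OR F → false.
So (1) is not satisfied (T AND F).
(a) entrant a minor — not met.
(b) no signage posted — met.
(2): F AND T → false.
(i) exclusive control — not satisfied.
(ii) not (proximate cause) — satisfied.
(a): F OR T → true.
(b) condition ≥10 days old — holds.
(c) not (complaint lodged) — fails.
(3) = T AND T AND F = false.
Overall = F OR F OR F = false.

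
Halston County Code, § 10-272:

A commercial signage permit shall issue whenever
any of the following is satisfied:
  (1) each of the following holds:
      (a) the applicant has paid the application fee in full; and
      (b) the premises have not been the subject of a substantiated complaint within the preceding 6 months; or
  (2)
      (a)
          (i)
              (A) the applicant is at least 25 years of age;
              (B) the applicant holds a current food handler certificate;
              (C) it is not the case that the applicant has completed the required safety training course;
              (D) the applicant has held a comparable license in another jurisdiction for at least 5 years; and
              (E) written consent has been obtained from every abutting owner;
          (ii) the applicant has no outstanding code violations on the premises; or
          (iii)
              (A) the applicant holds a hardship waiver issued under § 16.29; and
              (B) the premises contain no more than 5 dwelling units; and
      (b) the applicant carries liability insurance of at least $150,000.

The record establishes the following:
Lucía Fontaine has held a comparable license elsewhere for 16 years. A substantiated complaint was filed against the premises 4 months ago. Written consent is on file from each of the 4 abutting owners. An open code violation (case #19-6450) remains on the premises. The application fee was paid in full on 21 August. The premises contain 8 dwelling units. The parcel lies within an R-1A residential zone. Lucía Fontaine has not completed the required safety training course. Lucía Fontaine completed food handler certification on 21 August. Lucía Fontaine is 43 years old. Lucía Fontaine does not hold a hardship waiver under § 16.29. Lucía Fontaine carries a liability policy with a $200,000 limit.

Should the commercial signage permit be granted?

Yes — granted.

(a) fee paid — met.
(b) no complaint in 6 mo. — not satisfied.
(1): T AND F → false.
(A) age ≥ 25 — met.
(B) food handler cert. — holds.
(C) not (safety training) — met.
(D) prior license ≥ 5 yr — satisfied.
(E) all abutters consent — holds.
(i) = T AND T AND T AND T AND T = true.
(ii) no code violations — fails.
(A) hardship waiver — not met.
(B) ≤ 5 units — fails.
So (iii) is not satisfied (F AND F).
So (a) is satisfied (T OR F OR F).
(b) insurance ≥ $150,000 — met.
So (2) is satisfied (T AND T).
Overall: F OR T → true.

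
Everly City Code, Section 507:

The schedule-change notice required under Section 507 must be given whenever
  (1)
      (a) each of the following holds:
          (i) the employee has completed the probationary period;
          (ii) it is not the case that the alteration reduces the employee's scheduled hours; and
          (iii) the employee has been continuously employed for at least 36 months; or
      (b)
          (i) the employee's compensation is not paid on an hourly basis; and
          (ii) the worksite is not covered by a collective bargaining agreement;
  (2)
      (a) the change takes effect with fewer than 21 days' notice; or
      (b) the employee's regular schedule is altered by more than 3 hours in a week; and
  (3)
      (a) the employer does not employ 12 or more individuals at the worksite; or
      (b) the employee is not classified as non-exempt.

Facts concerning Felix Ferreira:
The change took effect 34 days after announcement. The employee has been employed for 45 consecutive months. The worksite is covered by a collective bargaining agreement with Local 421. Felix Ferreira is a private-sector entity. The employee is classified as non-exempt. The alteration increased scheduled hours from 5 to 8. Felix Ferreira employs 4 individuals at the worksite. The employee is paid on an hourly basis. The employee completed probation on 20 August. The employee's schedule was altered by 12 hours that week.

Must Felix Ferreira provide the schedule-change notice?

Yes — required.

(i) past probation — met.
(ii) not (hours reduced) — satisfied.
(iii) tenure ≥ 36 mo. — satisfied.
(a): T AND T AND T → true.
(i) not (hourly-paid) — fails.
(ii) no CBA — fails.
(b): F AND F → false.
(1) = T OR F = true.
(a) < 21 days' notice — not satisfied.
(b) schedule shift > 3h — met.
(2) = F OR T = true.
(a) not (≥ 12 at site) — holds.
(b) not (non-exempt) — not satisfied.
(3) = T OR F = true.
So Overall is satisfied (T AND T AND T).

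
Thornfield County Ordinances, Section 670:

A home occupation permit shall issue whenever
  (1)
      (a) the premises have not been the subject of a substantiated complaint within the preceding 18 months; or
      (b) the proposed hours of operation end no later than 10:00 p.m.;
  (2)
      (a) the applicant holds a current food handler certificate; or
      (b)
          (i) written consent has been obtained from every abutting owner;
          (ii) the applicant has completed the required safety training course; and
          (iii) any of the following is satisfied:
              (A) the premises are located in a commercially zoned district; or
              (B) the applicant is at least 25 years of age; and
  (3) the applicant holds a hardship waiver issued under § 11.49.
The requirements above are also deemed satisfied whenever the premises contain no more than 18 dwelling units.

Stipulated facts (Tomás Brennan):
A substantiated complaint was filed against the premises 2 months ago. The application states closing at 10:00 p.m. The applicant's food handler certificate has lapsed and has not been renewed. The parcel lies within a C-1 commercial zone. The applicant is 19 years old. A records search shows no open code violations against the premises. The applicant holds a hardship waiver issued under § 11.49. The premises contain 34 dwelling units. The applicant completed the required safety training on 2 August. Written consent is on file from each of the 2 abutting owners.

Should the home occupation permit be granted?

Yes — granted.

(a) no complaint in 18 mo. — fails.
(b) closes by 10 p.m. — met.
So (1) is satisfied (F OR T).
(a) food handler cert. — not met.
(i) all abutters consent — met.
(ii) safety training — met.
(A) commercially zoned — satisfied.
(B) age ≥ 25 — fails.
So (iii) is satisfied (T OR F).
So (b) is satisfied (T AND T AND T).
So (2) is satisfied (F OR T).
(3) hardship waiver — satisfied.
Overall: T AND T AND T → true.
Exception (≤ 18 units) — not satisfied.
Result: main true OR exception false → true.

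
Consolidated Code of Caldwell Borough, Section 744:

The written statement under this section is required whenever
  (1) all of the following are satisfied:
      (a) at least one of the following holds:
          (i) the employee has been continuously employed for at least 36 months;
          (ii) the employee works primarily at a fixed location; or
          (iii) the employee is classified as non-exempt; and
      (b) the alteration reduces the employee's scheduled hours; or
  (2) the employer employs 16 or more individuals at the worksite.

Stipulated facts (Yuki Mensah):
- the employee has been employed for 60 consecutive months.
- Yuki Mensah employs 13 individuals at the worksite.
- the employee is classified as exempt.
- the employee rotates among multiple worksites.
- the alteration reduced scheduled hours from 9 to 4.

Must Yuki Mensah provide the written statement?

Yes — required.

(i) tenure ≥ 36 mo. — met.
(ii) fixed location — not satisfied.
(iii) non-exempt — fails.
(a): T OR F OR F → true.
(b) hours reduced — holds.
(1): T AND T → true.
(2) ≥ 16 at site — not satisfied.
Overall: T OR F → true.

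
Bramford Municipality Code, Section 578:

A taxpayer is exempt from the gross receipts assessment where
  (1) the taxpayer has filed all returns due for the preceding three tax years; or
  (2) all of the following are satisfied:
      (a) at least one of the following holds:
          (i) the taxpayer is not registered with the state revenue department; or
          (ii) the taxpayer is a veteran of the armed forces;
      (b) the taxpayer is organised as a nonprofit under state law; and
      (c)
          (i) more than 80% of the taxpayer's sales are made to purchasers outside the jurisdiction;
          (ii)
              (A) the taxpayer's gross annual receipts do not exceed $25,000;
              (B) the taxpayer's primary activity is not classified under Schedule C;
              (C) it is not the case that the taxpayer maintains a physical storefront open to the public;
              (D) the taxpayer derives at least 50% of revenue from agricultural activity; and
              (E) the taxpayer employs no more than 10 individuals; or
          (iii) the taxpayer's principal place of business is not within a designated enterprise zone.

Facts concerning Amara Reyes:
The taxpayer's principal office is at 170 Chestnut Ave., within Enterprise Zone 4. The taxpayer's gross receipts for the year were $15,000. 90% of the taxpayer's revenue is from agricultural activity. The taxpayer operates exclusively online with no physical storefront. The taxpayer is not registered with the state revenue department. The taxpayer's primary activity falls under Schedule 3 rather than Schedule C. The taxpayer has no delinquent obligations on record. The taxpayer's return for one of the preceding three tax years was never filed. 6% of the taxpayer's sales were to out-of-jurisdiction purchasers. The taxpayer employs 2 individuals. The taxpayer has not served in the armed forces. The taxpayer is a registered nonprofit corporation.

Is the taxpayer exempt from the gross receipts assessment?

Yes — exempt.

(1) returns current — not met.
(i) not (state-registered) — holds.
(ii) veteran — not satisfied.
(a): T OR F → true.
(b) nonprofit — met.
(i) >80% out-of-jur. sales — fails.
(A) receipts ≤ $25,000 — met.
(B) not (Schedule C activity) — holds.
(C) not (has storefront) — satisfied.
(D) ≥50% agricultural — satisfied.
(E) ≤ 10 employees — satisfied.
(ii): T AND T AND T AND T AND T → true.
(iii) not (in enterprise zone) — not met.
(c) = F OR T OR F = true.
(2): T AND T AND T → true.
So Overall is satisfied (F OR T).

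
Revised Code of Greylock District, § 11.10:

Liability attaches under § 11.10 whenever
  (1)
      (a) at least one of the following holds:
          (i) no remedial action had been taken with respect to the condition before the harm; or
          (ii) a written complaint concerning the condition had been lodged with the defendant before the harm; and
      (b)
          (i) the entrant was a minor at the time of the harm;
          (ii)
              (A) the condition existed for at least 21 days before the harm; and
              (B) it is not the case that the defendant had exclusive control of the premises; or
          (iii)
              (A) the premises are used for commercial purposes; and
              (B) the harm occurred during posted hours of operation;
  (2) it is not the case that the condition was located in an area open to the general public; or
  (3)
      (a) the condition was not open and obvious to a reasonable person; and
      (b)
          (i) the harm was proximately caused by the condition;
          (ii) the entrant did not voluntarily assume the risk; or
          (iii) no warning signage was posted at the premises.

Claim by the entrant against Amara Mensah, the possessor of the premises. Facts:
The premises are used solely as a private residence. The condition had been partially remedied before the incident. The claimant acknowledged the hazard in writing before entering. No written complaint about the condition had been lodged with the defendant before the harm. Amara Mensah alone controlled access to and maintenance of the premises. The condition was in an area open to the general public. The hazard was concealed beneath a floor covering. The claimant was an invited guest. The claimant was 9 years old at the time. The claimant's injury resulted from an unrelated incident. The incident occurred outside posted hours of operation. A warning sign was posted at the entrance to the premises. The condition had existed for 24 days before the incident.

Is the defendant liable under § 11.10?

No — not liable.

(i) no remedial action — not met.
(ii) complaint lodged — fails.
(a): F OR F → false.
(i) entrant a minor — met.
(A) condition ≥21 days old — holds.
(B) not (exclusive control) — fails.
(ii) = T AND F = false.
(A) commercial use — not satisfied.
(B) during posted hours — not satisfied.
(iii): F AND F → false.
(b) = T OR F OR F = true.
(1) = F AND T = false.
(2) not (public area) — fails.
(a) not open/obvious — holds.
(i) proximate cause — not satisfied.
(ii) no assumed risk — not met.
(iii) no signage posted — not satisfied.
(b): F OR F OR F → false.
So (3) is not satisfied (T AND F).
Overall: F OR F OR F → false.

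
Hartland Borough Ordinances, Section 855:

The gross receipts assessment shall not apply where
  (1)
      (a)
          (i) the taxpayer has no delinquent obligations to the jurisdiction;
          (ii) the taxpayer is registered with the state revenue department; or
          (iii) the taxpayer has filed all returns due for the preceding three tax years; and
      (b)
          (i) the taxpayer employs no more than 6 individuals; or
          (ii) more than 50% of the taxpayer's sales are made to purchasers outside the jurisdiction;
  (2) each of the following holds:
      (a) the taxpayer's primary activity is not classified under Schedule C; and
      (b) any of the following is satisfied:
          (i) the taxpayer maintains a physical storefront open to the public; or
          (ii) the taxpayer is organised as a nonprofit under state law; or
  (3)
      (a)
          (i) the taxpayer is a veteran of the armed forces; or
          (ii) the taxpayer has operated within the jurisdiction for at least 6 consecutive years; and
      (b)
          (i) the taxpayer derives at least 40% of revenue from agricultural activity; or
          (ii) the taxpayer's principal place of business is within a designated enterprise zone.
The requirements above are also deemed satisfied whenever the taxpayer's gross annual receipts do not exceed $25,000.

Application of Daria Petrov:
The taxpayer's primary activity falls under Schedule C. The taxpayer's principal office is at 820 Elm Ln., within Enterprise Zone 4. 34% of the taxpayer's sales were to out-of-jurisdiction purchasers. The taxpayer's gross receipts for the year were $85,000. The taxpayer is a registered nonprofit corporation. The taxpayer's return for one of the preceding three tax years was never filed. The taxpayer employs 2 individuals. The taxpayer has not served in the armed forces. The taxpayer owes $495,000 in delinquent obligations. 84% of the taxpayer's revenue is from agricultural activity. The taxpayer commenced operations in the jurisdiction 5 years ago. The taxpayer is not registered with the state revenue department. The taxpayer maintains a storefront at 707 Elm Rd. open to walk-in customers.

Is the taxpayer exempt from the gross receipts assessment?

(i) no delinquency — not met.
(ii) state-registered — fails.
(iii) returns current — not met.
(a): F OR F OR F → false.
(i) ≤ 6 employees — holds.
(ii) >50% out-of-jur. sales — not met.
(b) = T OR F = true.
(1): F AND T → false.
(a) not (Schedule C activity) — not met.
(i) has storefront — satisfied.
(ii) nonprofit — holds.
(b) = T OR T = true.
(2) = F AND T = false.
(i) veteran — not met.
(ii) ≥ 6 yrs in jurisdiction — not satisfied.
(a): F OR F → false.
(i) ≥40% agricultural — holds.
(ii) in enterprise zone — met.
So (b) is satisfied (T OR T).
So (3) is not satisfied (F AND T).
Overall = F OR F OR F = false.
Exception (receipts ≤ $25,000) — not satisfied.
Result: main false OR exception false → false.

No — not exempt.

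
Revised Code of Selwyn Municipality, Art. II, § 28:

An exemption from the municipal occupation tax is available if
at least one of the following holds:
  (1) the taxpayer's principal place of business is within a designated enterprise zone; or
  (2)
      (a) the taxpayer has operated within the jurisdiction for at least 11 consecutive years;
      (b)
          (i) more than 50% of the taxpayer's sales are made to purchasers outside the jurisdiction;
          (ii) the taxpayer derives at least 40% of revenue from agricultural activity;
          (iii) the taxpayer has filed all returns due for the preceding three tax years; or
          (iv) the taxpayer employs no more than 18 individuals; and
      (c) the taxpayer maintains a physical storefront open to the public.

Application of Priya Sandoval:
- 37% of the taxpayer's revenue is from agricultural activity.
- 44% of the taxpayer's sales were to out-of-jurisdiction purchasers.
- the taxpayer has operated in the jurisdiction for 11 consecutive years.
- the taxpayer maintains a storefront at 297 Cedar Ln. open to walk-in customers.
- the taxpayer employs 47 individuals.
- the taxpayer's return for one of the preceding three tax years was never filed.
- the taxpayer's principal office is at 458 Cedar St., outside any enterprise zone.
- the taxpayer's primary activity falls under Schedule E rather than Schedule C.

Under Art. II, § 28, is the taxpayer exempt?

(1) in enterprise zone — not satisfied.
(a) ≥ 11 yrs in jurisdiction — satisfied.
(i) >50% out-of-jur. sales — fails.
(ii) ≥40% agricultural — fails.
(iii) returns current — fails.
(iv) ≤ 18 employees — not satisfied.
(b) = F OR F OR F OR F = false.
(c) has storefront — holds.
(2): T AND F AND T → false.
So Overall is not satisfied (F OR F).

No — not exempt.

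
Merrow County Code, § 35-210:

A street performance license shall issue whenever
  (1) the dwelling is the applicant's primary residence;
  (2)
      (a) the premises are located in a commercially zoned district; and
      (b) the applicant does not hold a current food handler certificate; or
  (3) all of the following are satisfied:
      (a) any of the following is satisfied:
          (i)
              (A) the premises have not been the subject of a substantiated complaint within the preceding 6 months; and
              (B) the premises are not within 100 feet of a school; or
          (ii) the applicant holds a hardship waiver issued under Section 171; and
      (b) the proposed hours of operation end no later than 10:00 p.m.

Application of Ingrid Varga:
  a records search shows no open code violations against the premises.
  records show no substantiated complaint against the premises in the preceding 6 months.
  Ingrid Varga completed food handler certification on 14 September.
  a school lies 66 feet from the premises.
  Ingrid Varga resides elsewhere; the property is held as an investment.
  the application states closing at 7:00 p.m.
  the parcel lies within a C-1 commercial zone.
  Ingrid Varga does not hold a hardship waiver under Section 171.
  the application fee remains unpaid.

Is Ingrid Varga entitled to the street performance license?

No — denied.

(1) primary residence — not satisfied.
(a) commercially zoned — satisfied.
(b) not (food handler cert.) — fails.
(2) = T AND F = false.
(A) no complaint in 6 mo. — met.
(B) ≥100 ft from school — fails.
So (i) is not satisfied (T AND F).
(ii) hardship waiver — not satisfied.
(a): F OR F → false.
(b) closes by 10 p.m. — met.
(3) = F AND T = false.
Overall = F OR F OR F = false.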